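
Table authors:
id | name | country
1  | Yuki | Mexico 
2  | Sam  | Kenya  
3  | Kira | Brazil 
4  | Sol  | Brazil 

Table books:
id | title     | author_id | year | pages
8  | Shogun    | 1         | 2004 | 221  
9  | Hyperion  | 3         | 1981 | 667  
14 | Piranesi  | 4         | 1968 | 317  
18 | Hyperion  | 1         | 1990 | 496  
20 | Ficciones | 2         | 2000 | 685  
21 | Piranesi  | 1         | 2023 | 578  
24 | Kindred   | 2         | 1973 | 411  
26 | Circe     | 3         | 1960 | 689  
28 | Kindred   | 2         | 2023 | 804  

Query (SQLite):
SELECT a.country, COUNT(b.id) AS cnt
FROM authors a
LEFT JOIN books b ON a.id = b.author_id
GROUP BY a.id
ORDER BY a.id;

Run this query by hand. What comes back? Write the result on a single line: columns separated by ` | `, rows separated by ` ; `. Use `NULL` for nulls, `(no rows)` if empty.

Mexico | 3 ; Kenya | 3 ; Brazil | 2 ; Brazil | 1

LEFT JOIN keeps every authors row; unmatched ones get NULL for books columns.
Group by authors.id and compute COUNT(b.id). COUNT(col) of an all-NULL group is 0.
  1: ids {8, 18, 21} → COUNT(b.id)=3
  2: ids {20, 24, 28} → COUNT(b.id)=3
  3: ids {9, 26} → COUNT(b.id)=2
  4: ids {14} → COUNT(b.id)=1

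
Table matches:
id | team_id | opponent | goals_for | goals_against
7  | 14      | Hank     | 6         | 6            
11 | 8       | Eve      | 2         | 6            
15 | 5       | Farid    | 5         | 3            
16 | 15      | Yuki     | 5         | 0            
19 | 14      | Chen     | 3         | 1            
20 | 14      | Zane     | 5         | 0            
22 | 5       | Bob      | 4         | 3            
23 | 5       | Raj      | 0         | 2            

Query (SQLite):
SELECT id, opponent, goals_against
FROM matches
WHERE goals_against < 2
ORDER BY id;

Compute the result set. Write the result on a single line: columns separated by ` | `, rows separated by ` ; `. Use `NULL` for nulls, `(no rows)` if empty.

goals_against < 2: ids {16, 19, 20}

16 | Yuki | 0 ; 19 | Chen | 1 ; 20 | Zane | 0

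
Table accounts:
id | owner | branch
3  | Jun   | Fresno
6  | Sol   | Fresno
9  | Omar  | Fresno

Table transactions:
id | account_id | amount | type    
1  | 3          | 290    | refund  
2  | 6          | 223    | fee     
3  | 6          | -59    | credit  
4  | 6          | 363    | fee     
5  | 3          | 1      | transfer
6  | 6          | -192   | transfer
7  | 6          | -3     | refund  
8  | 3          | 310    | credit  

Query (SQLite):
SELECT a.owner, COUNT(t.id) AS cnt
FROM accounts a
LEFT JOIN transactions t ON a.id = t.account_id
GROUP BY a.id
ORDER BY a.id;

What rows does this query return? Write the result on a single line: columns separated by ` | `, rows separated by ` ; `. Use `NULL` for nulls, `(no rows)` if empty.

LEFT JOIN keeps every accounts row; unmatched ones get NULL for transactions columns.
Group by accounts.id and compute COUNT(t.id). COUNT(col) of an all-NULL group is 0.
  3: ids {1, 5, 8} → COUNT(t.id)=3
  6: ids {2, 3, 4, 6, 7} → COUNT(t.id)=5
  9: ids {—} → COUNT(t.id)=0

Jun | 3 ; Sol | 5 ; Omar | 0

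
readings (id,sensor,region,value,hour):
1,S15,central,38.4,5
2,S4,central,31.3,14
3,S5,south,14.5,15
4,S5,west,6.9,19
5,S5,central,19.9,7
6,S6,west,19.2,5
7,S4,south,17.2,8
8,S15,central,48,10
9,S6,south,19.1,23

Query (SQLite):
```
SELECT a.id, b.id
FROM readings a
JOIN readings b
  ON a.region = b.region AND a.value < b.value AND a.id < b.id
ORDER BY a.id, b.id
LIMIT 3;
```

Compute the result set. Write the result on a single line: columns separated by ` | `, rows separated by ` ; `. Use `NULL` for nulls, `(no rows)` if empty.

Pairs (a,b) with same region, a.value < b.value, a.id < b.id.
region groups: central:{1,2,5,8} south:{3,7,9} west:{4,6}
Ordered by (a.id, b.id); first 3.

1 | 8 ; 2 | 8 ; 3 | 7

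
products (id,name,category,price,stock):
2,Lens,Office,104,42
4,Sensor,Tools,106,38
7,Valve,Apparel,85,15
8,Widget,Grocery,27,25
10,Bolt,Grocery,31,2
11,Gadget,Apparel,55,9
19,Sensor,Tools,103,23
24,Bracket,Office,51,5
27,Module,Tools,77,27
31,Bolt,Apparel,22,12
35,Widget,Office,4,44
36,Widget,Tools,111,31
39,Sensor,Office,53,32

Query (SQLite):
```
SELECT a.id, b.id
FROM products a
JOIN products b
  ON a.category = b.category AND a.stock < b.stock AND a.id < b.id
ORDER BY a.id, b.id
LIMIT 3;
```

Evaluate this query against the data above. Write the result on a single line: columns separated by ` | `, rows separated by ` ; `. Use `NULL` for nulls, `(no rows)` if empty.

Pairs (a,b) with same category, a.stock < b.stock, a.id < b.id.
category groups: Apparel:{7,11,31} Grocery:{8,10} Office:{2,24,35,39} Tools:{4,19,27,36}
Ordered by (a.id, b.id); first 3.

2 | 35 ; 11 | 31 ; 19 | 27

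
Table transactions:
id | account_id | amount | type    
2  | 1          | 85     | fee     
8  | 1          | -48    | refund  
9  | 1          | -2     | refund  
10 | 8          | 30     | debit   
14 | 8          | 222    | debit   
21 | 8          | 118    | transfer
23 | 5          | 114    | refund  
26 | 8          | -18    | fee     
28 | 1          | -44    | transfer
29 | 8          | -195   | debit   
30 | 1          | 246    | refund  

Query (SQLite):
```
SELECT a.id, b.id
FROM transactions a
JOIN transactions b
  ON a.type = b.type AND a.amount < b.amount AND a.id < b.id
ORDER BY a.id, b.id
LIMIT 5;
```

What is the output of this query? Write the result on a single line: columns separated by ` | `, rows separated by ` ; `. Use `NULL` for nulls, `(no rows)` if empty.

8 | 9 ; 8 | 23 ; 8 | 30 ; 9 | 23 ; 9 | 30

Pairs (a,b) with same type, a.amount < b.amount, a.id < b.id.
type groups: debit:{10,14,29} fee:{2,26} refund:{8,9,23,30} transfer:{21,28}
Ordered by (a.id, b.id); first 5.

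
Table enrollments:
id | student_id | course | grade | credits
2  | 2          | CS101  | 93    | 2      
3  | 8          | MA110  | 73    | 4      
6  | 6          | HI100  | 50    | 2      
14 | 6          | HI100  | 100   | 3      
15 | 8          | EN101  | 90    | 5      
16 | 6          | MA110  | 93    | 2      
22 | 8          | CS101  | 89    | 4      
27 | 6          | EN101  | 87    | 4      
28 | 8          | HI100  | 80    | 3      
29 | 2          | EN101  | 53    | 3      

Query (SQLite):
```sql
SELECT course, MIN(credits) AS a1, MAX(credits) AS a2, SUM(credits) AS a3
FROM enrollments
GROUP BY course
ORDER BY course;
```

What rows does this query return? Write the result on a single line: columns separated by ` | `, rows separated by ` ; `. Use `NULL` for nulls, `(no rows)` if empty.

CS101 | 2 | 4 | 6 ; EN101 | 3 | 5 | 12 ; HI100 | 2 | 3 | 8 ; MA110 | 2 | 4 | 6

Group enrollments by course.
Per group compute: MIN(credits), MAX(credits), SUM(credits).
  CS101: ids {2, 22} → MIN(credits)=2, MAX(credits)=4, SUM(credits)=6
  EN101: ids {15, 27, 29} → MIN(credits)=3, MAX(credits)=5, SUM(credits)=12
  HI100: ids {6, 14, 28} → MIN(credits)=2, MAX(credits)=3, SUM(credits)=8
  MA110: ids {3, 16} → MIN(credits)=2, MAX(credits)=4, SUM(credits)=6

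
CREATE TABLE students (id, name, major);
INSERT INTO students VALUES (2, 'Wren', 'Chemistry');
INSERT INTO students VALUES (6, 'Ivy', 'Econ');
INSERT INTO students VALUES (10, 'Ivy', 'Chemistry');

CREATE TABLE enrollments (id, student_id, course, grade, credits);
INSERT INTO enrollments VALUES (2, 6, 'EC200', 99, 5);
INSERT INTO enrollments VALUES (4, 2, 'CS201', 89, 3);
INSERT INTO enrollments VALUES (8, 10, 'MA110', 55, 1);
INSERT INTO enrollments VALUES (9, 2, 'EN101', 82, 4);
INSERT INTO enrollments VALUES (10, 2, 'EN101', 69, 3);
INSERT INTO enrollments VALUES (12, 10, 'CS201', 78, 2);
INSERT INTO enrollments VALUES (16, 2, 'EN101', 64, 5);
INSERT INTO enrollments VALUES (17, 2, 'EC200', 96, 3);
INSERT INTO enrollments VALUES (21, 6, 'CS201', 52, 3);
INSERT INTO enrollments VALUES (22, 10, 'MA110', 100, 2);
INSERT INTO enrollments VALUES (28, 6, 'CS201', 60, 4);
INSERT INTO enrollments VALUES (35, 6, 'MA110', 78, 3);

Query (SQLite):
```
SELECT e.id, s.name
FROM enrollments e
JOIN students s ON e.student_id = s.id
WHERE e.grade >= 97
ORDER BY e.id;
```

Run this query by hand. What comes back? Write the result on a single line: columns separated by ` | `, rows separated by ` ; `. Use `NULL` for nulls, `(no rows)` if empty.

2 | Ivy ; 22 | Ivy

Each enrollments row matches the students row where student_id = students.id.
Then keep rows with e.grade >= 97.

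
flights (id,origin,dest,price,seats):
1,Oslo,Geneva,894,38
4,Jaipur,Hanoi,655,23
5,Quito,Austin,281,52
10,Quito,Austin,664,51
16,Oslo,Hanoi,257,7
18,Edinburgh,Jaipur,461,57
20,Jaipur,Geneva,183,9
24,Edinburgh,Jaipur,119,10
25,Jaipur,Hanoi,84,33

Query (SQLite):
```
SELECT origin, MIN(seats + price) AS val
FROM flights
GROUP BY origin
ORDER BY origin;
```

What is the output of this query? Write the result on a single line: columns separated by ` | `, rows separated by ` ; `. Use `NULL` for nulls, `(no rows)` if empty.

Edinburgh | 129 ; Jaipur | 117 ; Oslo | 264 ; Quito | 333

For each row compute seats + price.
Group by origin; take MIN of the expression per group.
  Edinburgh: ids {18, 24} → MIN(seats + price)=129
  Jaipur: ids {4, 20, 25} → MIN(seats + price)=117
  Oslo: ids {1, 16} → MIN(seats + price)=264
  Quito: ids {5, 10} → MIN(seats + price)=333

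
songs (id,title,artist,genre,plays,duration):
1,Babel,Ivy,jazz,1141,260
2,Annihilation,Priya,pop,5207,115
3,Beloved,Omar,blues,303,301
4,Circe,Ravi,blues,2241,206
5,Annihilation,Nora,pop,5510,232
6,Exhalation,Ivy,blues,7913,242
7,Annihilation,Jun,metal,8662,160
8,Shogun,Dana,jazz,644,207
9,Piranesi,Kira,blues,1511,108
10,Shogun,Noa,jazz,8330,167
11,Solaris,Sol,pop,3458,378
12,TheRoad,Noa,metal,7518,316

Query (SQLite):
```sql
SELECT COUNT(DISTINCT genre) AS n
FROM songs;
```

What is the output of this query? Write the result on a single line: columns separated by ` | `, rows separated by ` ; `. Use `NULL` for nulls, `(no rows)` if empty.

4

Count distinct non-NULL genre values.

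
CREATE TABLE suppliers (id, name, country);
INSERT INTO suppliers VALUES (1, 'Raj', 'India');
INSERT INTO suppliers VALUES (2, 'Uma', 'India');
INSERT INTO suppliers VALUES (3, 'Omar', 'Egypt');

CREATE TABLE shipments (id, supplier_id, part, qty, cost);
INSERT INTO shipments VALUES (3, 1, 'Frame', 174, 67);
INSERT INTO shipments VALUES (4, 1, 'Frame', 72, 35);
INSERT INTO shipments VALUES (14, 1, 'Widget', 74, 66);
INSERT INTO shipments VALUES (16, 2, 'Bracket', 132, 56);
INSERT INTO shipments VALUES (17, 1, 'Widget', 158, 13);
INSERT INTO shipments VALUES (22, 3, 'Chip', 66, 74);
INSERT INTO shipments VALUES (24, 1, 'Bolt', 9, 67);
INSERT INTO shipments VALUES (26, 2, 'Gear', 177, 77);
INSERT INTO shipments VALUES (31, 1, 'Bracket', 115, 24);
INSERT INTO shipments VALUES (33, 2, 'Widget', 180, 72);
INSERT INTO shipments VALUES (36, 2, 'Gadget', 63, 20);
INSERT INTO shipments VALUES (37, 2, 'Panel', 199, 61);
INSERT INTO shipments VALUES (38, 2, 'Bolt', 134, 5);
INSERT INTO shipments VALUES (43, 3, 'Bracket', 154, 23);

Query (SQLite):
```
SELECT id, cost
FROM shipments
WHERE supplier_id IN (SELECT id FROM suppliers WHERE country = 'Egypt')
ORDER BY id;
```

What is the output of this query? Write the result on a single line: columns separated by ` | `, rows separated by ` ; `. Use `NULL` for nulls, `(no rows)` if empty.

Inner query: suppliers.id where country = 'Egypt'.
Outer: keep shipments rows whose supplier_id is in that set.
Inner query → {3}

22 | 74 ; 43 | 23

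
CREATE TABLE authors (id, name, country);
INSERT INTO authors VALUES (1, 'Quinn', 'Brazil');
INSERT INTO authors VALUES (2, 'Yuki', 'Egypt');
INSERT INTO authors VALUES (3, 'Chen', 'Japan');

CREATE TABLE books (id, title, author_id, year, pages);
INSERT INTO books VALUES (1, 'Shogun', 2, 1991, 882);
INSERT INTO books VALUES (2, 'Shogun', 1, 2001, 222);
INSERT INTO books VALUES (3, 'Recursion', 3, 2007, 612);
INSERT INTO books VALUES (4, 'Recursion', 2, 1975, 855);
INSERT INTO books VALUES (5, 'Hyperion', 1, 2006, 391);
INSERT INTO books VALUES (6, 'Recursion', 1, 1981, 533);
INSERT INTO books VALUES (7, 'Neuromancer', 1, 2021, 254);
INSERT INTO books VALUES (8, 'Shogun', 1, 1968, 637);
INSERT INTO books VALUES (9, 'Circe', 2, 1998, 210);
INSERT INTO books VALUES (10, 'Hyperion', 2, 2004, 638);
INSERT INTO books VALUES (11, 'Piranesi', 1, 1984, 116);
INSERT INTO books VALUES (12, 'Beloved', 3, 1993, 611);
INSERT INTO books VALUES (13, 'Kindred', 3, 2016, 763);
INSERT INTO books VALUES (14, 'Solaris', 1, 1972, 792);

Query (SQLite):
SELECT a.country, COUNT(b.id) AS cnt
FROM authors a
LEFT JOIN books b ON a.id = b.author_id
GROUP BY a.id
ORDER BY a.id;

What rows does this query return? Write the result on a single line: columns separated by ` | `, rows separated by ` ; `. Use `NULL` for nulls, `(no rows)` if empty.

LEFT JOIN keeps every authors row; unmatched ones get NULL for books columns.
Group by authors.id and compute COUNT(b.id). COUNT(col) of an all-NULL group is 0.
  1: ids {2, 5, 6, 7, 8, 11, 14} → COUNT(b.id)=7
  2: ids {1, 4, 9, 10} → COUNT(b.id)=4
  3: ids {3, 12, 13} → COUNT(b.id)=3

Brazil | 7 ; Egypt | 4 ; Japan | 3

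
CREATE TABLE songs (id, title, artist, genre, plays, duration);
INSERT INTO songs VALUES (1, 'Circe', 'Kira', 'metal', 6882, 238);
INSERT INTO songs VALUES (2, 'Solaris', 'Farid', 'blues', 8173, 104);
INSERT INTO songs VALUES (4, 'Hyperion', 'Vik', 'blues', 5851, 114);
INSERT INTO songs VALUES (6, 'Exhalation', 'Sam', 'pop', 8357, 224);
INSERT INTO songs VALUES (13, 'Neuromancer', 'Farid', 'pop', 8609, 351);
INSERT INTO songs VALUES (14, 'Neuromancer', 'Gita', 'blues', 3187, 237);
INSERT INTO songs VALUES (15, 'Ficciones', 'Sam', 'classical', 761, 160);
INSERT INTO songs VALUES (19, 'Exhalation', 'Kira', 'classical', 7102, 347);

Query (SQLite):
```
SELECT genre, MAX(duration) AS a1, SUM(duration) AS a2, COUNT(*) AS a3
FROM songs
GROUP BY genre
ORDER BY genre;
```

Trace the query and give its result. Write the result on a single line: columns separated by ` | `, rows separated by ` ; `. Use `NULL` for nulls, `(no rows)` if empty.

Group songs by genre.
Per group compute: MAX(duration), SUM(duration), COUNT(*).
  blues: ids {2, 4, 14} → MAX(duration)=237, SUM(duration)=455, COUNT(*)=3
  classical: ids {15, 19} → MAX(duration)=347, SUM(duration)=507, COUNT(*)=2
  metal: ids {1} → MAX(duration)=238, SUM(duration)=238, COUNT(*)=1
  pop: ids {6, 13} → MAX(duration)=351, SUM(duration)=575, COUNT(*)=2

blues | 237 | 455 | 3 ; classical | 347 | 507 | 2 ; metal | 238 | 238 | 1 ; pop | 351 | 575 | 2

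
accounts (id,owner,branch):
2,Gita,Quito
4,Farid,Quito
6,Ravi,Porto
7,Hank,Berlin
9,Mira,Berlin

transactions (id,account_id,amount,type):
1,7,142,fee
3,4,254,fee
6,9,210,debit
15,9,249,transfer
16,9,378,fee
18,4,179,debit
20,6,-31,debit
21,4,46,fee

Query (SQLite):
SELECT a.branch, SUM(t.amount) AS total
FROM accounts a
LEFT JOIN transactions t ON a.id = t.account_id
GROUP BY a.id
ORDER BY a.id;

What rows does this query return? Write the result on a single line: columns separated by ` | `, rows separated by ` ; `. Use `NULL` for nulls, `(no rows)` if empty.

Quito | NULL ; Quito | 479 ; Porto | -31 ; Berlin | 142 ; Berlin | 837

LEFT JOIN keeps every accounts row; unmatched ones get NULL for transactions columns.
Group by accounts.id and compute SUM(t.amount). SUM over an all-NULL group is NULL.
  2: ids {—} → SUM(t.amount)=NULL
  4: ids {3, 18, 21} → SUM(t.amount)=479
  6: ids {20} → SUM(t.amount)=-31
  7: ids {1} → SUM(t.amount)=142
  9: ids {6, 15, 16} → SUM(t.amount)=837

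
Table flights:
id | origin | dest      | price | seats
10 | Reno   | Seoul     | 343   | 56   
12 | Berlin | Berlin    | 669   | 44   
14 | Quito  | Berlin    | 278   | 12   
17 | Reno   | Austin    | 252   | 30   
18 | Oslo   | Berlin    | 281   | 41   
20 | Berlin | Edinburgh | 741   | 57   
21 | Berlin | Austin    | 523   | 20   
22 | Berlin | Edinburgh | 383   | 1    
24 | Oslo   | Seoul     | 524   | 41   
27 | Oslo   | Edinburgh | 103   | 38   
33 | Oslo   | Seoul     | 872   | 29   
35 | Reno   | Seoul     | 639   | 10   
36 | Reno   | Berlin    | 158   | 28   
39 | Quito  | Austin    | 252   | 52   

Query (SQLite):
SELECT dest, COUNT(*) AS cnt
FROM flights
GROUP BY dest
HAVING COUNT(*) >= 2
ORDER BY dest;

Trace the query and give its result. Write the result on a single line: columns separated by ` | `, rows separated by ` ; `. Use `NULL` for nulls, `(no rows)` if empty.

Partition flights by dest; compute COUNT(*) within each group.
HAVING: keep groups with count ≥ 2.
  Austin: ids {17, 21, 39} → COUNT(*)=3
  Berlin: ids {12, 14, 18, 36} → COUNT(*)=4
  Edinburgh: ids {20, 22, 27} → COUNT(*)=3
  Seoul: ids {10, 24, 33, 35} → COUNT(*)=4

Austin | 3 ; Berlin | 4 ; Edinburgh | 3 ; Seoul | 4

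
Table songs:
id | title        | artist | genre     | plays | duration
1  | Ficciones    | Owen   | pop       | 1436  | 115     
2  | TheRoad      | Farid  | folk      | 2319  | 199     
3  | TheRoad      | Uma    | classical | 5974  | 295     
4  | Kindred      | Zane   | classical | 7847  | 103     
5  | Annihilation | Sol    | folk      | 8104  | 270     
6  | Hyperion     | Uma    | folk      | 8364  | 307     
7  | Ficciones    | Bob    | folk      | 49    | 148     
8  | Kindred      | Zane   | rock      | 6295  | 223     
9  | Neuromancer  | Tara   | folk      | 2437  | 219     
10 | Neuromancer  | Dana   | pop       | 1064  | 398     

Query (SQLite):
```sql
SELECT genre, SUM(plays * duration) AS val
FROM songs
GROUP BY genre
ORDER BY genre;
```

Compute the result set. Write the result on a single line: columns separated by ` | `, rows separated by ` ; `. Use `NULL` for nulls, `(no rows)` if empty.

For each row compute plays * duration.
Group by genre; take SUM of the expression per group.
  classical: ids {3, 4} → SUM(plays * duration)=2570571
  folk: ids {2, 5, 6, 7, 9} → SUM(plays * duration)=5758264
  pop: ids {1, 10} → SUM(plays * duration)=588612
  rock: ids {8} → SUM(plays * duration)=1403785

classical | 2570571 ; folk | 5758264 ; pop | 588612 ; rock | 1403785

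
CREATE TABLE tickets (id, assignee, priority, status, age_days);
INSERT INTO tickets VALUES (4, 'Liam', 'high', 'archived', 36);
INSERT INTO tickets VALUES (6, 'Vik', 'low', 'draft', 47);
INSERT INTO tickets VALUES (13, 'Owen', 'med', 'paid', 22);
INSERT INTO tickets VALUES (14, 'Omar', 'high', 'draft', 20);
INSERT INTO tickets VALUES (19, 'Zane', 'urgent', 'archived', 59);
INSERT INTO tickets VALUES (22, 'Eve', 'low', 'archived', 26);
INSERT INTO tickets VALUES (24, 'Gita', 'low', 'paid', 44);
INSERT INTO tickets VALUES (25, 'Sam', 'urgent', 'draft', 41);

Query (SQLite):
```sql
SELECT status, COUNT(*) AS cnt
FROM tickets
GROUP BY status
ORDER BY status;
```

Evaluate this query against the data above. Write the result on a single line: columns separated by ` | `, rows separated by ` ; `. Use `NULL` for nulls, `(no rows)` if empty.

Partition tickets by status; compute COUNT(*) within each group.
  archived: ids {4, 19, 22} → COUNT(*)=3
  draft: ids {6, 14, 25} → COUNT(*)=3
  paid: ids {13, 24} → COUNT(*)=2

archived | 3 ; draft | 3 ; paid | 2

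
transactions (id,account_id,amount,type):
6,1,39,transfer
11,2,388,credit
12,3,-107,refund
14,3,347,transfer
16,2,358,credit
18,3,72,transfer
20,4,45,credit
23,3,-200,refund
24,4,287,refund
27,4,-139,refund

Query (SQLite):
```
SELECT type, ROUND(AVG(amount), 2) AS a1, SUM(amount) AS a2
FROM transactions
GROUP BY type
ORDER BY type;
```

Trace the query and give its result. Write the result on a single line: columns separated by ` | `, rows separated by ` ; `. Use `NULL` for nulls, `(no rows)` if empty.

credit | 263.67 | 791 ; refund | -39.75 | -159 ; transfer | 152.67 | 458

Group transactions by type.
Per group compute: ROUND(AVG(amount), 2), SUM(amount).
  credit: ids {11, 16, 20} → ROUND(AVG(amount), 2)=263.67, SUM(amount)=791
  refund: ids {12, 23, 24, 27} → ROUND(AVG(amount), 2)=-39.75, SUM(amount)=-159
  transfer: ids {6, 14, 18} → ROUND(AVG(amount), 2)=152.67, SUM(amount)=458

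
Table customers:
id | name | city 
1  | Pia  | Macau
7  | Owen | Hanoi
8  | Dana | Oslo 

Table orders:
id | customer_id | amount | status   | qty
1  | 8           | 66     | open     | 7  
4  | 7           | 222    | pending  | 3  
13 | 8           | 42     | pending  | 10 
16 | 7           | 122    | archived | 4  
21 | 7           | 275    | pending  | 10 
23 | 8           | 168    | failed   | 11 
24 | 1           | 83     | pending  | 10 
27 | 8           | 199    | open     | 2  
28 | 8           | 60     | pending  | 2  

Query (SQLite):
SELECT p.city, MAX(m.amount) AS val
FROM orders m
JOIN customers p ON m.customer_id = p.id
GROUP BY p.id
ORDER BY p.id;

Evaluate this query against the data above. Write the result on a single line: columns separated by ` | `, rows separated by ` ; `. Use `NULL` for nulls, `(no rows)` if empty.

Macau | 83 ; Hanoi | 275 ; Oslo | 199

Join each orders row to its customers via customer_id.
Group joined rows by customers.id; compute MAX(m.amount) per group.
  1: ids {24} → MAX(m.amount)=83
  7: ids {4, 16, 21} → MAX(m.amount)=275
  8: ids {1, 13, 23, 27, 28} → MAX(m.amount)=199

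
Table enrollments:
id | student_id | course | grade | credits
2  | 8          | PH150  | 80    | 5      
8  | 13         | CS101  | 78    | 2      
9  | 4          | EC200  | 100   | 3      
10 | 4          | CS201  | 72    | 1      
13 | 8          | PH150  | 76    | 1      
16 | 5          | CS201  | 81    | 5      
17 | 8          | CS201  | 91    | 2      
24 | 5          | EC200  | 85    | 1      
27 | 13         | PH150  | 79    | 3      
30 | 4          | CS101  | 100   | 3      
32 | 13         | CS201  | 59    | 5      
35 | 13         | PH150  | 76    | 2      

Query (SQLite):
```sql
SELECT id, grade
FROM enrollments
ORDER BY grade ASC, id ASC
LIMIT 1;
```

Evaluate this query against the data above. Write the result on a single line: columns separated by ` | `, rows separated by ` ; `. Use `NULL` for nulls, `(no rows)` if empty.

32 | 59

Sort by grade asc, tiebreak id asc: (59, id=32), (72, id=10), (76, id=13), (76, id=35) …. Take first 1.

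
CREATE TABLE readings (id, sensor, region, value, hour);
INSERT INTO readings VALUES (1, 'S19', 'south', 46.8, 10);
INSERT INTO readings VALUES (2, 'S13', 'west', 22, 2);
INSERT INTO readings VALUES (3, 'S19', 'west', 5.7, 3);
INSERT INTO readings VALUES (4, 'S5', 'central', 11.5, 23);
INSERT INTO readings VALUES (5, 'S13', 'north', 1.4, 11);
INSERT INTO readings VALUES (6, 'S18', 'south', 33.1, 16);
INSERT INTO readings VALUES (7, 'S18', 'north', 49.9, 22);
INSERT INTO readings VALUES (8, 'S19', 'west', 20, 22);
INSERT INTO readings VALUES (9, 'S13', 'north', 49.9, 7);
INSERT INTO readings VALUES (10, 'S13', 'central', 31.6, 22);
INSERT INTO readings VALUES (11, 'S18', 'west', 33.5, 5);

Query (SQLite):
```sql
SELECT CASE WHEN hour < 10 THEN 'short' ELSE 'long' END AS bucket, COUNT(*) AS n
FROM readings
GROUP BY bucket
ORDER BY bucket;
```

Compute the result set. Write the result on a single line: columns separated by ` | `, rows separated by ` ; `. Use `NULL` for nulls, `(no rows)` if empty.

long | 7 ; short | 4

Bucket rows by hour < 10 → 'short' else 'long'; count each bucket.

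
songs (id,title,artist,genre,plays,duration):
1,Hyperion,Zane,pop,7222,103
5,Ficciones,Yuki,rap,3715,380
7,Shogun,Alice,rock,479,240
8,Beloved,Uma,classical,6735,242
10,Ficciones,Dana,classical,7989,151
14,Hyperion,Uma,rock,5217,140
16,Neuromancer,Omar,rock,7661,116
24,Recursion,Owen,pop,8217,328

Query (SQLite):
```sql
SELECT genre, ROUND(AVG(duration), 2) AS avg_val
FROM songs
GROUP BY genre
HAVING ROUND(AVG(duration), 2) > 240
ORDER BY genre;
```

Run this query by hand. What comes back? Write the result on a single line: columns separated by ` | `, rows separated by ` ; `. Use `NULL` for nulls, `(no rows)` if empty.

rap | 380

Partition songs by genre; compute ROUND(AVG(duration), 2) within each group.
HAVING: keep groups where ROUND(AVG(duration), 2) > 240.
  classical: ids {8, 10} → ROUND(AVG(duration), 2)=196.5
  pop: ids {1, 24} → ROUND(AVG(duration), 2)=215.5
  rap: ids {5} → ROUND(AVG(duration), 2)=380
  rock: ids {7, 14, 16} → ROUND(AVG(duration), 2)=165.33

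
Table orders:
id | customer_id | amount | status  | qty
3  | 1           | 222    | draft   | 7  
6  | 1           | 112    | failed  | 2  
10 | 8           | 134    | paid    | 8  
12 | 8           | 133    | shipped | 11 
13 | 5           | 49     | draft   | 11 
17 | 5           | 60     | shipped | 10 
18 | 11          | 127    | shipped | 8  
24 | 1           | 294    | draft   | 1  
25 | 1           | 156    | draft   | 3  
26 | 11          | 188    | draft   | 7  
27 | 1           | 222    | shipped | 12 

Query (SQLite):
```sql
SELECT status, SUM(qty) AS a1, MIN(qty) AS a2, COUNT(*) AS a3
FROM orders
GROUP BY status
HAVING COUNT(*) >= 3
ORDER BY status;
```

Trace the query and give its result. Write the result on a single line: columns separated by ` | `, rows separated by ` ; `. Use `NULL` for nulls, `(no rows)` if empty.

Group orders by status.
Per group compute: SUM(qty), MIN(qty), COUNT(*).
HAVING: drop groups with fewer than 3 rows.
  draft: ids {3, 13, 24, 25, 26} → SUM(qty)=29, MIN(qty)=1, COUNT(*)=5
  failed: ids {6} → SUM(qty)=2, MIN(qty)=2, COUNT(*)=1
  paid: ids {10} → SUM(qty)=8, MIN(qty)=8, COUNT(*)=1
  shipped: ids {12, 17, 18, 27} → SUM(qty)=41, MIN(qty)=8, COUNT(*)=4

draft | 29 | 1 | 5 ; shipped | 41 | 8 | 4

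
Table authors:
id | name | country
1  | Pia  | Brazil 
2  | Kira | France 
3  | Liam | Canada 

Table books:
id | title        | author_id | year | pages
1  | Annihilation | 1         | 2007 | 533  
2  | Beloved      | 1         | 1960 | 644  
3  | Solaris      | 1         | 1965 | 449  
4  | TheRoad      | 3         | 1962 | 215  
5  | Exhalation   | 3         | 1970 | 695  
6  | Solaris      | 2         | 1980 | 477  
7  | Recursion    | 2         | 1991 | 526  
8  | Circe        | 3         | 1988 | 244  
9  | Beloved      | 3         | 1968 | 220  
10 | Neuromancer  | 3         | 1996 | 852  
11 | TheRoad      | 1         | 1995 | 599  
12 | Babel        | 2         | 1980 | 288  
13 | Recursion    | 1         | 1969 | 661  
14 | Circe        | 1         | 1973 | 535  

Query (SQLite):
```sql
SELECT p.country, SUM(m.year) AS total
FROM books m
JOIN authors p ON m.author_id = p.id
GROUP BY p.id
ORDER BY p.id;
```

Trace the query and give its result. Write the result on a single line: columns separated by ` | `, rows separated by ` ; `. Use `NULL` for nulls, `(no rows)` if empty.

Join each books row to its authors via author_id.
Group joined rows by authors.id; compute SUM(m.year) per group.
  1: ids {1, 2, 3, 11, 13, 14} → SUM(m.year)=11869
  2: ids {6, 7, 12} → SUM(m.year)=5951
  3: ids {4, 5, 8, 9, 10} → SUM(m.year)=9884

Brazil | 11869 ; France | 5951 ; Canada | 9884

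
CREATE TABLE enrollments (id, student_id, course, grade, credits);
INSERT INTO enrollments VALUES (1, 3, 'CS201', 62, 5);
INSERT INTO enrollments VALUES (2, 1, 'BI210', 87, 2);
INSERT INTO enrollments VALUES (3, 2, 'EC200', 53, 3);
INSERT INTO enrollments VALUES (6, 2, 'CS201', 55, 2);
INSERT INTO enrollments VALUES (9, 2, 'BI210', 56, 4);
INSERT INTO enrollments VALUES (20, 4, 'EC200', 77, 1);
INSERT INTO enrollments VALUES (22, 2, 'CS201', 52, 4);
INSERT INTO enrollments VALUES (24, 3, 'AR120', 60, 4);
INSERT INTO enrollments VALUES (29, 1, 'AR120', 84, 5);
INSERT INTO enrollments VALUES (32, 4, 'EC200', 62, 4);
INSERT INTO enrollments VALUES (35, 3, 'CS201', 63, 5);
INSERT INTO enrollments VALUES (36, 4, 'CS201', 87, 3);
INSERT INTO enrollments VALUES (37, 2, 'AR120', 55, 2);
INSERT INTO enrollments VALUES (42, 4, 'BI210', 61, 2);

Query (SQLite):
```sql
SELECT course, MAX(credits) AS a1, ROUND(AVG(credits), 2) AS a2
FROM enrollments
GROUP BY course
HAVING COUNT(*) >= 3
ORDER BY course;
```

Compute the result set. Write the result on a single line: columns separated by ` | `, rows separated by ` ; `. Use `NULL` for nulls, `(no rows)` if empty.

AR120 | 5 | 3.67 ; BI210 | 4 | 2.67 ; CS201 | 5 | 3.8 ; EC200 | 4 | 2.67

Group enrollments by course.
Per group compute: MAX(credits), ROUND(AVG(credits), 2).
HAVING: drop groups with fewer than 3 rows.
  AR120: ids {24, 29, 37} → MAX(credits)=5, ROUND(AVG(credits), 2)=3.67
  BI210: ids {2, 9, 42} → MAX(credits)=4, ROUND(AVG(credits), 2)=2.67
  CS201: ids {1, 6, 22, 35, 36} → MAX(credits)=5, ROUND(AVG(credits), 2)=3.8
  EC200: ids {3, 20, 32} → MAX(credits)=4, ROUND(AVG(credits), 2)=2.67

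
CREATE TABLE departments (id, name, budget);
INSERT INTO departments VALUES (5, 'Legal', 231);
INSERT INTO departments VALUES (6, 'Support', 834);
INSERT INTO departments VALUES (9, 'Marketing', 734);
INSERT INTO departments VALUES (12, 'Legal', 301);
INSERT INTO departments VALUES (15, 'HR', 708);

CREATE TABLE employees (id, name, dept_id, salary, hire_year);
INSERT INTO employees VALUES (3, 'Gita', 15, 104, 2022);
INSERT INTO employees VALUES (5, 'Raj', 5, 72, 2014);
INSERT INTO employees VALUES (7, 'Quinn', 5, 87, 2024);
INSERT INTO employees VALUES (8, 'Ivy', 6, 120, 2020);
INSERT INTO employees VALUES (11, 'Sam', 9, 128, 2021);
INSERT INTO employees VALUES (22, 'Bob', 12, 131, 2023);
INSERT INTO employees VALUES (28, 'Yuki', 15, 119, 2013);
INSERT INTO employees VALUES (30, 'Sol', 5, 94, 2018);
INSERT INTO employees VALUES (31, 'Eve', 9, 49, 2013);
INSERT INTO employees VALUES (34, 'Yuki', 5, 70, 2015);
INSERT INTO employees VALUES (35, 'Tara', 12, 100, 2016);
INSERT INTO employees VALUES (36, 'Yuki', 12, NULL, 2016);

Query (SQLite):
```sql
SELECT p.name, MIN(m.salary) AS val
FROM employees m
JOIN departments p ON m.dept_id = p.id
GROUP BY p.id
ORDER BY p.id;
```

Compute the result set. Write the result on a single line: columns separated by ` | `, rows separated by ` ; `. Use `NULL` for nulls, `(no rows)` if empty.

Legal | 70 ; Support | 120 ; Marketing | 49 ; Legal | 100 ; HR | 104

Join each employees row to its departments via dept_id.
Group joined rows by departments.id; compute MIN(m.salary) per group.
  5: ids {5, 7, 30, 34} → MIN(m.salary)=70
  6: ids {8} → MIN(m.salary)=120
  9: ids {11, 31} → MIN(m.salary)=49
  12: ids {22, 35, 36} → MIN(m.salary)=100
  15: ids {3, 28} → MIN(m.salary)=104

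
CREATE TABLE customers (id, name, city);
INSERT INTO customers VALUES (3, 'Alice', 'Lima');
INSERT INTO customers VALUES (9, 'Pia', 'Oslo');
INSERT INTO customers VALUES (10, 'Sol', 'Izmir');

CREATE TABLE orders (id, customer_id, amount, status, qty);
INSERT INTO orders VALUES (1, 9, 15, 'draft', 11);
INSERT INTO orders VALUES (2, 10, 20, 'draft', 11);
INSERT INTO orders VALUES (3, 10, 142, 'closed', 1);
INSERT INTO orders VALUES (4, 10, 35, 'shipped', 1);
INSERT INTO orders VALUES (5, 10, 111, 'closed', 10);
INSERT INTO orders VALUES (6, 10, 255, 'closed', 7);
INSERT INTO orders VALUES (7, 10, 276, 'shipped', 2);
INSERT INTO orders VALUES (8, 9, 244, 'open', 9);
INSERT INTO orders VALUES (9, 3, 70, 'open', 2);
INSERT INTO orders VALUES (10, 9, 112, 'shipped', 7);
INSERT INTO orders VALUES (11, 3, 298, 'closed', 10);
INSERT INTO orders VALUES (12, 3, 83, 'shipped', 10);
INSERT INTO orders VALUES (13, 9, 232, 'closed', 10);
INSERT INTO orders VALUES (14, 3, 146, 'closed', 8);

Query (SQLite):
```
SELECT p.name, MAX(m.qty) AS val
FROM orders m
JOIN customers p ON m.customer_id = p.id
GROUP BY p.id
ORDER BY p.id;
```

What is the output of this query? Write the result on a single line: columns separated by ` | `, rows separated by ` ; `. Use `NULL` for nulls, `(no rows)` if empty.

Alice | 10 ; Pia | 11 ; Sol | 11

Join each orders row to its customers via customer_id.
Group joined rows by customers.id; compute MAX(m.qty) per group.
  3: ids {9, 11, 12, 14} → MAX(m.qty)=10
  9: ids {1, 8, 10, 13} → MAX(m.qty)=11
  10: ids {2, 3, 4, 5, 6, 7} → MAX(m.qty)=11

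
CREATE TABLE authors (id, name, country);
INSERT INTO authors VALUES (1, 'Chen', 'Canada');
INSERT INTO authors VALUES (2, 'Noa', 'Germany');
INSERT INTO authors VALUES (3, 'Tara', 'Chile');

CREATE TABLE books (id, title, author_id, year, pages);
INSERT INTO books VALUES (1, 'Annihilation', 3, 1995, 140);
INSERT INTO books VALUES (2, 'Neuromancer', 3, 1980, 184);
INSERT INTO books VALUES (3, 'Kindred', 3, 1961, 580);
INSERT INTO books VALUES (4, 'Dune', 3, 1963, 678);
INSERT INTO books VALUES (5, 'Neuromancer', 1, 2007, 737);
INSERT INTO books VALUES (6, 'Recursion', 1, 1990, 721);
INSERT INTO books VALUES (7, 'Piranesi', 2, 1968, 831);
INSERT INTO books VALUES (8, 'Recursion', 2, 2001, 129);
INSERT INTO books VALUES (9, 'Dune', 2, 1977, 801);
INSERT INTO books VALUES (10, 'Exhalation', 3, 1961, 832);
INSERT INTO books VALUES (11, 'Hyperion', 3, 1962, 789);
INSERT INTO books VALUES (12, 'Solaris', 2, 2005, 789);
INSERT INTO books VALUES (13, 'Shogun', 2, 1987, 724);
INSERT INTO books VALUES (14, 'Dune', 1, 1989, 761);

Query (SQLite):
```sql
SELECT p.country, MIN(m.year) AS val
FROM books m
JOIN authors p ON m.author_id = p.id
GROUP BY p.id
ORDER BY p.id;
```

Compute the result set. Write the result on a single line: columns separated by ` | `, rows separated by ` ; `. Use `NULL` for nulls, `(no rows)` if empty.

Canada | 1989 ; Germany | 1968 ; Chile | 1961

Join each books row to its authors via author_id.
Group joined rows by authors.id; compute MIN(m.year) per group.
  1: ids {5, 6, 14} → MIN(m.year)=1989
  2: ids {7, 8, 9, 12, 13} → MIN(m.year)=1968
  3: ids {1, 2, 3, 4, 10, 11} → MIN(m.year)=1961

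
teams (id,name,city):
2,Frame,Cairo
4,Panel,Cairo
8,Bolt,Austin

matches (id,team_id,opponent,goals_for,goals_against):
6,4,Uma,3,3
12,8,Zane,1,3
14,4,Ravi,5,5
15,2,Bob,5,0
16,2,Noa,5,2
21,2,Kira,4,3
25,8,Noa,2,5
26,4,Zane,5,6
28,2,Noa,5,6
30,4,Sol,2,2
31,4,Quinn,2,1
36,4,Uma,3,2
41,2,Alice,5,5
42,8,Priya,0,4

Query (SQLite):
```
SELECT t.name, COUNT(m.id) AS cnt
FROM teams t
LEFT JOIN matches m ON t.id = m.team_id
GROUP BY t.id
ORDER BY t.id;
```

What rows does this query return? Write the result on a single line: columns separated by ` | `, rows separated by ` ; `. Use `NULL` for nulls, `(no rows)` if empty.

Frame | 5 ; Panel | 6 ; Bolt | 3

LEFT JOIN keeps every teams row; unmatched ones get NULL for matches columns.
Group by teams.id and compute COUNT(m.id). COUNT(col) of an all-NULL group is 0.
  2: ids {15, 16, 21, 28, 41} → COUNT(m.id)=5
  4: ids {6, 14, 26, 30, 31, 36} → COUNT(m.id)=6
  8: ids {12, 25, 42} → COUNT(m.id)=3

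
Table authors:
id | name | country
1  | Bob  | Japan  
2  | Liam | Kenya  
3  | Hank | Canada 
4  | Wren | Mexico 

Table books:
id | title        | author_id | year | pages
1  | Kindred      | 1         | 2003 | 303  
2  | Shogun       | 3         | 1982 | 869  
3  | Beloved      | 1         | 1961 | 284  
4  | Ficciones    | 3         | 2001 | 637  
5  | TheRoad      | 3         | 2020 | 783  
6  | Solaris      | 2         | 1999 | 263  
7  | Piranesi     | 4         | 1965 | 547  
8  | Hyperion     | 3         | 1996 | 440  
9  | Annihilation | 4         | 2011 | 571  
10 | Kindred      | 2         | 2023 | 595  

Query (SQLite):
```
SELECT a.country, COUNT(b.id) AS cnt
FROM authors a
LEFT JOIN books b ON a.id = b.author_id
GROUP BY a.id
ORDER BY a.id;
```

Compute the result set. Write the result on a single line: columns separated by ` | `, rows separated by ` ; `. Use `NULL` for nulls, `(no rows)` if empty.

LEFT JOIN keeps every authors row; unmatched ones get NULL for books columns.
Group by authors.id and compute COUNT(b.id). COUNT(col) of an all-NULL group is 0.
  1: ids {1, 3} → COUNT(b.id)=2
  2: ids {6, 10} → COUNT(b.id)=2
  3: ids {2, 4, 5, 8} → COUNT(b.id)=4
  4: ids {7, 9} → COUNT(b.id)=2

Japan | 2 ; Kenya | 2 ; Canada | 4 ; Mexico | 2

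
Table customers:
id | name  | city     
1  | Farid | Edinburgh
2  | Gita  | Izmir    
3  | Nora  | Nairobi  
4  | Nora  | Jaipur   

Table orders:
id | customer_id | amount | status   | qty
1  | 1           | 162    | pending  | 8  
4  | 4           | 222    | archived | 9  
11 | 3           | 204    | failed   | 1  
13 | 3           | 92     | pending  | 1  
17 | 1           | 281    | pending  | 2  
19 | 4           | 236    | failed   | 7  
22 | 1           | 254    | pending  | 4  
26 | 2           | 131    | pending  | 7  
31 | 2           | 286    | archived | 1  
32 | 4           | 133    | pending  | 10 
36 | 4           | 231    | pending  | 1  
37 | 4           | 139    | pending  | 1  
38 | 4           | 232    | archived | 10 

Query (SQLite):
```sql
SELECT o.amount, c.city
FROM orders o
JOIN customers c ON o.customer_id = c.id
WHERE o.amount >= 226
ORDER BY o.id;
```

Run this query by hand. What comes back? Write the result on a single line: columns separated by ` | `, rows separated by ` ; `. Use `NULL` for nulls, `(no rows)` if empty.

Each orders row matches the customers row where customer_id = customers.id.
Then keep rows with o.amount >= 226.

281 | Edinburgh ; 236 | Jaipur ; 254 | Edinburgh ; 286 | Izmir ; 231 | Jaipur ; 232 | Jaipur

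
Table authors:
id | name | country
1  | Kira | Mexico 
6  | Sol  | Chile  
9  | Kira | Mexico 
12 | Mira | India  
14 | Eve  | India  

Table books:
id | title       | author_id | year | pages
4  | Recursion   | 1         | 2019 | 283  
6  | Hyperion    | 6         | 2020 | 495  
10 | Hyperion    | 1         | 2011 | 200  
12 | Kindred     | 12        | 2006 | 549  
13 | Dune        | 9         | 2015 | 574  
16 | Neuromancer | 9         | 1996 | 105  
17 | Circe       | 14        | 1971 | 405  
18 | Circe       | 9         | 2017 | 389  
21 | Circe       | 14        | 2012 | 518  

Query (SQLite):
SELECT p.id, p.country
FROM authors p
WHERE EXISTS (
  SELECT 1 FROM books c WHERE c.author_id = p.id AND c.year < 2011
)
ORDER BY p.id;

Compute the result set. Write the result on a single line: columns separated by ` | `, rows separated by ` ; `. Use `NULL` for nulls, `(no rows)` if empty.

9 | Mexico ; 12 | India ; 14 | India

For each authors row, check whether any books with matching author_id has year < 2011.
Keep rows where that is true.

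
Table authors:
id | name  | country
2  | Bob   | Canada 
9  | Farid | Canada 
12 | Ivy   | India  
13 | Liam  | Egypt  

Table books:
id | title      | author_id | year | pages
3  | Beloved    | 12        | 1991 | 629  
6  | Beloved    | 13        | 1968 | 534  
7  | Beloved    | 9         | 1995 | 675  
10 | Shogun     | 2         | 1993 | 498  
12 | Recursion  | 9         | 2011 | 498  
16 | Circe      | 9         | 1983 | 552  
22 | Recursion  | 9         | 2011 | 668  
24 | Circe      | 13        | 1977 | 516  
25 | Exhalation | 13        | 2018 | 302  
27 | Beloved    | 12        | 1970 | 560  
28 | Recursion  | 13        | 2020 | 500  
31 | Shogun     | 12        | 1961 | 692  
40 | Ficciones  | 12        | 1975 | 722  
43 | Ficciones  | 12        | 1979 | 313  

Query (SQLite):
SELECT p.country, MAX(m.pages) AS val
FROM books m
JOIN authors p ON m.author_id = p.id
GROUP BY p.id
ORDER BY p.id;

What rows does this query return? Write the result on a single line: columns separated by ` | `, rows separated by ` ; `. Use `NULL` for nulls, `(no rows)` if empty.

Join each books row to its authors via author_id.
Group joined rows by authors.id; compute MAX(m.pages) per group.
  2: ids {10} → MAX(m.pages)=498
  9: ids {7, 12, 16, 22} → MAX(m.pages)=675
  12: ids {3, 27, 31, 40, 43} → MAX(m.pages)=722
  13: ids {6, 24, 25, 28} → MAX(m.pages)=534

Canada | 498 ; Canada | 675 ; India | 722 ; Egypt | 534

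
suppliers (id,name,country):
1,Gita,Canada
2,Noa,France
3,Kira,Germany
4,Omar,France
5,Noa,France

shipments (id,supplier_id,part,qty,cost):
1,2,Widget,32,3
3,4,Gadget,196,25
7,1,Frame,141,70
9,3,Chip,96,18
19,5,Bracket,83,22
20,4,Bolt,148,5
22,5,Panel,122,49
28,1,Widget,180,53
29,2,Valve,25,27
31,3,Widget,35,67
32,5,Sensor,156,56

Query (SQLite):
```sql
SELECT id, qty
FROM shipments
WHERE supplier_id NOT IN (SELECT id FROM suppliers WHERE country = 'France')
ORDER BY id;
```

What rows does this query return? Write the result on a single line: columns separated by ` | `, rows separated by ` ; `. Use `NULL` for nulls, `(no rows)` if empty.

7 | 141 ; 9 | 96 ; 28 | 180 ; 31 | 35

Inner query: suppliers.id where country = 'France'.
Outer: keep shipments rows whose supplier_id is not in that set.
Inner query → {2, 4, 5}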